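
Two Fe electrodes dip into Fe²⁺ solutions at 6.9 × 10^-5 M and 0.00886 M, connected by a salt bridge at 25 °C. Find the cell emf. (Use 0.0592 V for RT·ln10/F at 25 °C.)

0.062 V

Both half-cells are Fe²⁺/Fe, so E°_cell = 0. The concentrated side is the cathode; the cell reaction moves Fe²⁺ from high to low concentration with n = 2.
Q = [Fe²⁺]_dilute/[Fe²⁺]_conc = 6.9 × 10^-5/0.00886 = 0.00779.
E = 0 − (0.0592/2) log Q = −(0.0592/2)(-2.109) = 0.0624 V.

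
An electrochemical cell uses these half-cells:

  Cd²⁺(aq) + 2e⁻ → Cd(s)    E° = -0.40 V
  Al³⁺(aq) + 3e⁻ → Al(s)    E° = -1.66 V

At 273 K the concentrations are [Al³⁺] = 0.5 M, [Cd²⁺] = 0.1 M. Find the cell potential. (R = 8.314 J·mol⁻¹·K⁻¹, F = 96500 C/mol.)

1.24 V

The Cd²⁺/Cd couple has the higher reduction potential and acts as the cathode, so E°_cell = -0.40 − (-1.66) = 1.26 V.
Balancing electrons gives n = 6; the reaction quotient is Q = [Al³⁺]^2/[Cd²⁺]^3 = 250.
E = E° − (RT/nF) ln Q = 1.26 − (8.314×273)/(6×96500) × (5.521) = 1.260 − 0.022 = 1.238 V.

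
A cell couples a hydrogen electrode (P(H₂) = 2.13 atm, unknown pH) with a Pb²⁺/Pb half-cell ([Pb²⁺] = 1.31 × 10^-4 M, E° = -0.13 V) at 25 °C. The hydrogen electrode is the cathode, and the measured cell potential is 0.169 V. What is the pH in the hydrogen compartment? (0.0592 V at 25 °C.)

E°_cell = 0.13 V and n = 2.
log Q = n(E° − E)/0.0592 = 2×(0.13 − 0.169)/0.0592 = -1.318.
With Q = [Pb²⁺]·P(H₂) / [H⁺]^2, solving for [H⁺] gives log[H⁺] = -1.118, so pH = 1.12.

pH = 1.12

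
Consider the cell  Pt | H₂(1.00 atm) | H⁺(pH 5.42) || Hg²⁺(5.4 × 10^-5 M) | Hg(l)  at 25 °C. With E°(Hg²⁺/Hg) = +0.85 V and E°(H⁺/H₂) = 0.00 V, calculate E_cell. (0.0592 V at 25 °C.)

1.04 V

The Hg²⁺/Hg couple is the cathode, so E°_cell = 0.85 V; n = 2.
[H⁺] = 10^(−5.42) = 3.8 × 10^-6 M, and Q = [H⁺]^2 / ([Hg²⁺]·P(H₂)) = 2.68 × 10^-7.
E = E° − (0.0592/2) log Q = 0.85 − (0.0592/2)(-6.572) = 1.045 V.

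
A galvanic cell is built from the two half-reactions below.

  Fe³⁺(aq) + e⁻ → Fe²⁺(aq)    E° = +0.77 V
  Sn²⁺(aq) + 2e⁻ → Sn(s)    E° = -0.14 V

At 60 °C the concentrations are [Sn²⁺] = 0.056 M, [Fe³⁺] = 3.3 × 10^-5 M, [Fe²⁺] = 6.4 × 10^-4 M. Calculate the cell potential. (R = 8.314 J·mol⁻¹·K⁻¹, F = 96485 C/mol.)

The Fe³⁺/Fe²⁺ couple has the higher reduction potential and acts as the cathode, so E°_cell = +0.77 − (-0.14) = 0.91 V.
Balancing electrons gives n = 2; the reaction quotient is Q = [Sn²⁺]·[Fe²⁺]^2/[Fe³⁺]^2 = 21.1.
E = E° − (RT/nF) ln Q = 0.91 − (8.314×333)/(2×96485) × (3.048) = 0.910 − 0.044 = 0.866 V.

0.866 V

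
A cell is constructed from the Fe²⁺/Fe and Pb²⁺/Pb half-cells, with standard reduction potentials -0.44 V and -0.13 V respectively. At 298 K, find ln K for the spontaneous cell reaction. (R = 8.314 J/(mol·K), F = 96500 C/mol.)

ln K = 24.1

E°_cell = -0.13 − (-0.44) = 0.31 V, with n = 2 electrons transferred.
At equilibrium E = 0, so the Nernst equation gives ln K = nFE°/RT = (2)(96500)(0.31)/((8.314)(298)) = 24.15.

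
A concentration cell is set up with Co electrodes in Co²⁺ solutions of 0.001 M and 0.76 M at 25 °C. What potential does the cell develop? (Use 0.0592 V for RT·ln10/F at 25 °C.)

0.085 V

Both half-cells are Co²⁺/Co, so E°_cell = 0. The concentrated side is the cathode; the cell reaction moves Co²⁺ from high to low concentration with n = 2.
Q = [Co²⁺]_dilute/[Co²⁺]_conc = 0.001/0.76 = 0.00132.
E = 0 − (0.0592/2) log Q = −(0.0592/2)(-2.881) = 0.0853 V.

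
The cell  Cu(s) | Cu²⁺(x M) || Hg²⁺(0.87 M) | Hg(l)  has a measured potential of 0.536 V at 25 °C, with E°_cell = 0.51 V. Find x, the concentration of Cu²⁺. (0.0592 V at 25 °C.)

0.12 M

From the Nernst equation, log Q = n(E° − E)/0.0592 = 2(0.51 − 0.536)/0.0592 = -0.878, so Q = 0.132.
With Q = [Cu²⁺]/[Hg²⁺] and the known concentrations, [Cu²⁺] in the numerator gives [Cu²⁺] = 0.12 M.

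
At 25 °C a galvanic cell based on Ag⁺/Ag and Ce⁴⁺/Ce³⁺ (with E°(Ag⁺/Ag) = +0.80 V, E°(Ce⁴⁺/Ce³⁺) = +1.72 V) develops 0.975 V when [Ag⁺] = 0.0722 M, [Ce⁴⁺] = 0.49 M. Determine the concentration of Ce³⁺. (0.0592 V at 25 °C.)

From the Nernst equation, log Q = n(E° − E)/0.0592 = 1(0.92 − 0.975)/0.0592 = -0.929, so Q = 0.118.
With Q = [Ag⁺]·[Ce³⁺]/[Ce⁴⁺] and the known concentrations, [Ce³⁺] in the numerator gives [Ce³⁺] = 0.8 M.

0.8 M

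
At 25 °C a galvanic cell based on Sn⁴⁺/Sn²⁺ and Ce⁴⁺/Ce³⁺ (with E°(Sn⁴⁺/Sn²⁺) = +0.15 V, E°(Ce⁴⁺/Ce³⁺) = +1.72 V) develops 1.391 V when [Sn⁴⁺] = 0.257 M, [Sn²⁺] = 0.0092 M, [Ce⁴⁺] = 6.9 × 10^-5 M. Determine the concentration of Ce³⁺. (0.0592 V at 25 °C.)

0.014 M

From the Nernst equation, log Q = n(E° − E)/0.0592 = 2(1.57 − 1.391)/0.0592 = 6.047, so Q = 1.12 × 10^6.
With Q = [Sn⁴⁺]·[Ce³⁺]^2/([Sn²⁺]·[Ce⁴⁺]^2) and the known concentrations, [Ce³⁺]^2 in the numerator gives [Ce³⁺] = 0.014 M.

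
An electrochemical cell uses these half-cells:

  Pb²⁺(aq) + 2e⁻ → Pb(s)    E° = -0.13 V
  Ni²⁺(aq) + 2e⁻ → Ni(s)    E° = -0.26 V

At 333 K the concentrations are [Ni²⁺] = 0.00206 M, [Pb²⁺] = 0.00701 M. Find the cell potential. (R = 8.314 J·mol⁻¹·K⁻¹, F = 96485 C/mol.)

0.148 V

The Pb²⁺/Pb couple has the higher reduction potential and acts as the cathode, so E°_cell = -0.13 − (-0.26) = 0.13 V.
Balancing electrons gives n = 2; the reaction quotient is Q = [Ni²⁺]/[Pb²⁺] = 0.294.
E = E° − (RT/nF) ln Q = 0.13 − (8.314×333)/(2×96485) × (-1.225) = 0.130 + 0.018 = 0.148 V.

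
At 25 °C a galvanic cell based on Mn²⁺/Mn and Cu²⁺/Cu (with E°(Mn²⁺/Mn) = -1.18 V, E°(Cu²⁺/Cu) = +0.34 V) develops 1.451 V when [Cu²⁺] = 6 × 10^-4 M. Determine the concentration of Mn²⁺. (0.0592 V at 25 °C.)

0.13 M

From the Nernst equation, log Q = n(E° − E)/0.0592 = 2(1.52 − 1.451)/0.0592 = 2.331, so Q = 214.
With Q = [Mn²⁺]/[Cu²⁺] and the known concentrations, [Mn²⁺] in the numerator gives [Mn²⁺] = 0.13 M.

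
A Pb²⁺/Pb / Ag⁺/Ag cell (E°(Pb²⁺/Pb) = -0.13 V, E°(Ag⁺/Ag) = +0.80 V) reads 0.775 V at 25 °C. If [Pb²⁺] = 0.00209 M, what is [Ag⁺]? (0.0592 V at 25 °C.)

From the Nernst equation, log Q = n(E° − E)/0.0592 = 2(0.93 − 0.775)/0.0592 = 5.236, so Q = 1.72 × 10^5.
With Q = [Pb²⁺]/[Ag⁺]^2 and the known concentrations, [Ag⁺]^2 in the denominator gives [Ag⁺] = 1.1 × 10^-4 M.

1.1 × 10^-4 M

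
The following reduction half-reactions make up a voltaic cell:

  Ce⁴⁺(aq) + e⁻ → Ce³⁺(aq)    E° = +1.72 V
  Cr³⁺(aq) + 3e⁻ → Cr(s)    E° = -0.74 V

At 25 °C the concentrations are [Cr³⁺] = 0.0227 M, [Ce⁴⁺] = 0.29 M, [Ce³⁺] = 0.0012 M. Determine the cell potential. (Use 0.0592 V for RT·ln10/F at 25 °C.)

2.63 V

The Ce⁴⁺/Ce³⁺ couple has the higher reduction potential and acts as the cathode, so E°_cell = +1.72 − (-0.74) = 2.46 V.
Balancing electrons gives n = 3; the reaction quotient is Q = [Cr³⁺]·[Ce³⁺]^3/[Ce⁴⁺]^3 = 1.61 × 10^-9.
At 25 °C, E = E° − (0.0592/n) log Q = 2.46 − (0.0592/3)(-8.794) = 2.460 + 0.174 = 2.634 V.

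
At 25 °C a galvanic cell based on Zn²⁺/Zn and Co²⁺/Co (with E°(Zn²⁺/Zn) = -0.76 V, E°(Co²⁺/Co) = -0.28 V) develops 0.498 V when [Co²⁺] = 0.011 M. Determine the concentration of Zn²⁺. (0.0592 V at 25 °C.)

From the Nernst equation, log Q = n(E° − E)/0.0592 = 2(0.48 − 0.498)/0.0592 = -0.608, so Q = 0.247.
With Q = [Zn²⁺]/[Co²⁺] and the known concentrations, [Zn²⁺] in the numerator gives [Zn²⁺] = 0.0027 M.

0.0027 M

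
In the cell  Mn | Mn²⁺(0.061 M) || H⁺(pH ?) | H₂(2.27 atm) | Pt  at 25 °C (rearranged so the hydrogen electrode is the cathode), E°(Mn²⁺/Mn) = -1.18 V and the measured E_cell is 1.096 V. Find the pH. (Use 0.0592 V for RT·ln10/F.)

pH = 1.85

E°_cell = 1.18 V and n = 2.
log Q = n(E° − E)/0.0592 = 2×(1.18 − 1.096)/0.0592 = 2.838.
With Q = [Mn²⁺]·P(H₂) / [H⁺]^2, solving for [H⁺] gives log[H⁺] = -1.848, so pH = 1.85.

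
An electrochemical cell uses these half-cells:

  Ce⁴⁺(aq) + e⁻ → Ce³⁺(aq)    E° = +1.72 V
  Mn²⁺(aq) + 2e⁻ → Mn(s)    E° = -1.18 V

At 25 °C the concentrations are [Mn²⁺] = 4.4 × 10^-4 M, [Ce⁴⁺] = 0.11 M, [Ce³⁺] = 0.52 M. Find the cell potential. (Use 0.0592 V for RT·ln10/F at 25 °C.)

The Ce⁴⁺/Ce³⁺ couple has the higher reduction potential and acts as the cathode, so E°_cell = +1.72 − (-1.18) = 2.90 V.
Balancing electrons gives n = 2; the reaction quotient is Q = [Mn²⁺]·[Ce³⁺]^2/[Ce⁴⁺]^2 = 0.00983.
At 25 °C, E = E° − (0.0592/n) log Q = 2.90 − (0.0592/2)(-2.007) = 2.900 + 0.059 = 2.959 V.

2.96 V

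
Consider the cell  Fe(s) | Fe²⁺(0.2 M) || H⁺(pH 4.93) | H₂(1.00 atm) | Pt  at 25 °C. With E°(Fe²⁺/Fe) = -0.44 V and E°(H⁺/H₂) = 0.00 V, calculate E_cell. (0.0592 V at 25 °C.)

0.17 V

The hydrogen couple is the cathode, so E°_cell = 0.44 V; n = 2.
[H⁺] = 10^(−4.93) = 1.2 × 10^-5 M, and Q = [Fe²⁺]·P(H₂) / [H⁺]^2 = 1.45 × 10^9.
E = E° − (0.0592/2) log Q = 0.44 − (0.0592/2)(9.161) = 0.169 V.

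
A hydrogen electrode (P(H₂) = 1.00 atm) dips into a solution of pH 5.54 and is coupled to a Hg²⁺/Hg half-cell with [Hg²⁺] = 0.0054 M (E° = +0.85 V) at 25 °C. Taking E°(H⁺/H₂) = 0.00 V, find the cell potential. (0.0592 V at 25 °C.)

The Hg²⁺/Hg couple is the cathode, so E°_cell = 0.85 V; n = 2.
[H⁺] = 10^(−5.54) = 2.9 × 10^-6 M, and Q = [H⁺]^2 / ([Hg²⁺]·P(H₂)) = 1.54 × 10^-9.
E = E° − (0.0592/2) log Q = 0.85 − (0.0592/2)(-8.812) = 1.111 V.

1.11 V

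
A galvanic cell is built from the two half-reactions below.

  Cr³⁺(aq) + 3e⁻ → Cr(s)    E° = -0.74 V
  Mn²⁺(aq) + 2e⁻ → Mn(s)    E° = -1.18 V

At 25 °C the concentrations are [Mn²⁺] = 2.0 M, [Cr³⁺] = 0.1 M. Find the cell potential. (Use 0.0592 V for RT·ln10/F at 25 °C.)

0.411 V

The Cr³⁺/Cr couple has the higher reduction potential and acts as the cathode, so E°_cell = -0.74 − (-1.18) = 0.44 V.
Balancing electrons gives n = 6; the reaction quotient is Q = [Mn²⁺]^3/[Cr³⁺]^2 = 800.
At 25 °C, E = E° − (0.0592/n) log Q = 0.44 − (0.0592/6)(2.903) = 0.440 − 0.029 = 0.411 V.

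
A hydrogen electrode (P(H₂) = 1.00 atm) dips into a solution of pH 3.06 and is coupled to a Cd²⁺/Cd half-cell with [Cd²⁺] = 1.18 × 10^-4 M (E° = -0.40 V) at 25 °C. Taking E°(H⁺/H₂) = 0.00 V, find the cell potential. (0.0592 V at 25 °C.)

0.34 V

The hydrogen couple is the cathode, so E°_cell = 0.40 V; n = 2.
[H⁺] = 10^(−3.06) = 8.7 × 10^-4 M, and Q = [Cd²⁺]·P(H₂) / [H⁺]^2 = 156.
E = E° − (0.0592/2) log Q = 0.40 − (0.0592/2)(2.192) = 0.335 V.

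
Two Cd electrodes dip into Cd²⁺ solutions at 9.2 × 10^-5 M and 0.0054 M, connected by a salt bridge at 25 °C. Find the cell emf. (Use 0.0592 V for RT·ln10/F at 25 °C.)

0.052 V

Both half-cells are Cd²⁺/Cd, so E°_cell = 0. The concentrated side is the cathode; the cell reaction moves Cd²⁺ from high to low concentration with n = 2.
Q = [Cd²⁺]_dilute/[Cd²⁺]_conc = 9.2 × 10^-5/0.0054 = 0.0170.
E = 0 − (0.0592/2) log Q = −(0.0592/2)(-1.769) = 0.0524 V.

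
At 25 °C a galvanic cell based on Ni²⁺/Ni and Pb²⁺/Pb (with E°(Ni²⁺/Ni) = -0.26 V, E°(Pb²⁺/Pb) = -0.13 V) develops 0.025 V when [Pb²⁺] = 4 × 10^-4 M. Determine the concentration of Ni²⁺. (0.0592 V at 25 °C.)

1.4 M

From the Nernst equation, log Q = n(E° − E)/0.0592 = 2(0.13 − 0.025)/0.0592 = 3.547, so Q = 3530.
With Q = [Ni²⁺]/[Pb²⁺] and the known concentrations, [Ni²⁺] in the numerator gives [Ni²⁺] = 1.4 M.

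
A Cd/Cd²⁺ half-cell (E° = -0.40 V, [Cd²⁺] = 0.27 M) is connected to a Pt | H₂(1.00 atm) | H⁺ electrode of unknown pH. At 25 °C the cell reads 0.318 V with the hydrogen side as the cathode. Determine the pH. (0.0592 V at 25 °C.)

E°_cell = 0.40 V and n = 2.
log Q = n(E° − E)/0.0592 = 2×(0.40 − 0.318)/0.0592 = 2.770.
With Q = [Cd²⁺]·P(H₂) / [H⁺]^2, solving for [H⁺] gives log[H⁺] = -1.669, so pH = 1.67.

pH = 1.67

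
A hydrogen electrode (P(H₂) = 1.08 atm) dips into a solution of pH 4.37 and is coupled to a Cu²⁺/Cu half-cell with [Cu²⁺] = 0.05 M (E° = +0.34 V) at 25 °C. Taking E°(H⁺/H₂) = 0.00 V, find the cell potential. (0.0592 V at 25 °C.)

0.56 V

The Cu²⁺/Cu couple is the cathode, so E°_cell = 0.34 V; n = 2.
[H⁺] = 10^(−4.37) = 4.3 × 10^-5 M, and Q = [H⁺]^2 / ([Cu²⁺]·P(H₂)) = 3.37 × 10^-8.
E = E° − (0.0592/2) log Q = 0.34 − (0.0592/2)(-7.472) = 0.561 V.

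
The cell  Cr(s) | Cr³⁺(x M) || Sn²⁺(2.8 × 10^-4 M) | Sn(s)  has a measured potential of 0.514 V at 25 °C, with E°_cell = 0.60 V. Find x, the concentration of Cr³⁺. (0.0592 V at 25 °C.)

0.11 M

From the Nernst equation, log Q = n(E° − E)/0.0592 = 6(0.60 − 0.514)/0.0592 = 8.716, so Q = 5.2 × 10^8.
With Q = [Cr³⁺]^2/[Sn²⁺]^3 and the known concentrations, [Cr³⁺]^2 in the numerator gives [Cr³⁺] = 0.11 M.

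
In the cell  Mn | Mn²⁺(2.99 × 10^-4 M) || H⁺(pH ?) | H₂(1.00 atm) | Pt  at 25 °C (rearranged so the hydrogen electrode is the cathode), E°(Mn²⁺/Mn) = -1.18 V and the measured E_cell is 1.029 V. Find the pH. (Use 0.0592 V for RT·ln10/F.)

pH = 4.31

E°_cell = 1.18 V and n = 2.
log Q = n(E° − E)/0.0592 = 2×(1.18 − 1.029)/0.0592 = 5.101.
With Q = [Mn²⁺]·P(H₂) / [H⁺]^2, solving for [H⁺] gives log[H⁺] = -4.313, so pH = 4.31.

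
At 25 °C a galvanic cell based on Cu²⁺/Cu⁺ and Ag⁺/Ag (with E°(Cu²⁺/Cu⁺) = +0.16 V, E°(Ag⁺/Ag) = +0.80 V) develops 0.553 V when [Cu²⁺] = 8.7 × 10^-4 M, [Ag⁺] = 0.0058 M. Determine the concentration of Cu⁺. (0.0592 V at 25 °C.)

From the Nernst equation, log Q = n(E° − E)/0.0592 = 1(0.64 − 0.553)/0.0592 = 1.470, so Q = 29.5.
With Q = [Cu²⁺]/([Cu⁺]·[Ag⁺]) and the known concentrations, [Cu⁺] in the denominator gives [Cu⁺] = 0.0051 M.

0.0051 M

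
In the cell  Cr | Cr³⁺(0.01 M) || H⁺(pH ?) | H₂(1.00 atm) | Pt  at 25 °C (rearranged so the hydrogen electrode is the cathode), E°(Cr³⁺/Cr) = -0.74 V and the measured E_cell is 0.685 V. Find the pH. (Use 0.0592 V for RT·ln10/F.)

E°_cell = 0.74 V and n = 6.
log Q = n(E° − E)/0.0592 = 6×(0.74 − 0.685)/0.0592 = 5.574.
With Q = [Cr³⁺]^2·P(H₂)^3 / [H⁺]^6, solving for [H⁺] gives log[H⁺] = -1.596, so pH = 1.60.

pH = 1.60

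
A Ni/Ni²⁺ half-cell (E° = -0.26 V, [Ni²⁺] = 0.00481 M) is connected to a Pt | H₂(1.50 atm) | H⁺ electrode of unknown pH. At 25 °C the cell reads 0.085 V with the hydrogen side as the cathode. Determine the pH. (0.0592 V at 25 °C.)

pH = 4.03

E°_cell = 0.26 V and n = 2.
log Q = n(E° − E)/0.0592 = 2×(0.26 − 0.085)/0.0592 = 5.912.
With Q = [Ni²⁺]·P(H₂) / [H⁺]^2, solving for [H⁺] gives log[H⁺] = -4.027, so pH = 4.03.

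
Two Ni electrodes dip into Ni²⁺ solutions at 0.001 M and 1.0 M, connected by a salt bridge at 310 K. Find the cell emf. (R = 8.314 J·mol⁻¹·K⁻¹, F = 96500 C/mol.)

0.092 V

Both half-cells are Ni²⁺/Ni, so E°_cell = 0. The concentrated side is the cathode; the cell reaction moves Ni²⁺ from high to low concentration with n = 2.
Q = [Ni²⁺]_dilute/[Ni²⁺]_conc = 0.001/1.0 = 0.00100.
E = 0 − (RT/nF) ln Q = −((8.314×310)/(2×96500))(-6.908) = 0.0923 V.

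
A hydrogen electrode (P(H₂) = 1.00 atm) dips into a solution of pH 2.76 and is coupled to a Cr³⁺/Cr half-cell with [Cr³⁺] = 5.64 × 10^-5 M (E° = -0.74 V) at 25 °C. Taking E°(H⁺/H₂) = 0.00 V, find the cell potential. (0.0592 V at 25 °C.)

0.66 V

The hydrogen couple is the cathode, so E°_cell = 0.74 V; n = 6.
[H⁺] = 10^(−2.76) = 0.0017 M, and Q = [Cr³⁺]^2·P(H₂)^3 / [H⁺]^6 = 1.15 × 10^8.
E = E° − (0.0592/6) log Q = 0.74 − (0.0592/6)(8.063) = 0.660 V.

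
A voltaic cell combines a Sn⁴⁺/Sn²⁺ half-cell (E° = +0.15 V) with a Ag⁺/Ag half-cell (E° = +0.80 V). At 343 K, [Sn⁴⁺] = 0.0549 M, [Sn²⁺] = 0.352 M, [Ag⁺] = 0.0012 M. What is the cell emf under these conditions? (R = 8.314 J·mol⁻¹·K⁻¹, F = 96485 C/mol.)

The Ag⁺/Ag couple has the higher reduction potential and acts as the cathode, so E°_cell = +0.80 − (+0.15) = 0.65 V.
Balancing electrons gives n = 2; the reaction quotient is Q = [Sn⁴⁺]/([Sn²⁺]·[Ag⁺]^2) = 1.08 × 10^5.
E = E° − (RT/nF) ln Q = 0.65 − (8.314×343)/(2×96485) × (11.593) = 0.650 − 0.171 = 0.479 V.

0.479 V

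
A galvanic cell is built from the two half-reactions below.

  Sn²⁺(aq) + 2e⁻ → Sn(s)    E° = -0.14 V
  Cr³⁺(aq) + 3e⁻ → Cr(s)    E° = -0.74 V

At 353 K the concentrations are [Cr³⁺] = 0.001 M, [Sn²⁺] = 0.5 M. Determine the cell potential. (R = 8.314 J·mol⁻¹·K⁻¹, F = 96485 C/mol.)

The Sn²⁺/Sn couple has the higher reduction potential and acts as the cathode, so E°_cell = -0.14 − (-0.74) = 0.60 V.
Balancing electrons gives n = 6; the reaction quotient is Q = [Cr³⁺]^2/[Sn²⁺]^3 = 8 × 10^-6.
E = E° − (RT/nF) ln Q = 0.60 − (8.314×353)/(6×96485) × (-11.736) = 0.600 + 0.059 = 0.659 V.

0.659 V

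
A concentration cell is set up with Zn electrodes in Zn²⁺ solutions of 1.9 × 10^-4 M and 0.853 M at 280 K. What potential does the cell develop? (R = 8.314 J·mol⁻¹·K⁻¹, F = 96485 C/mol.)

0.10 V

Both half-cells are Zn²⁺/Zn, so E°_cell = 0. The concentrated side is the cathode; the cell reaction moves Zn²⁺ from high to low concentration with n = 2.
Q = [Zn²⁺]_dilute/[Zn²⁺]_conc = 1.9 × 10^-4/0.853 = 2.23 × 10^-4.
E = 0 − (RT/nF) ln Q = −((8.314×280)/(2×96485))(-8.409) = 0.1014 V.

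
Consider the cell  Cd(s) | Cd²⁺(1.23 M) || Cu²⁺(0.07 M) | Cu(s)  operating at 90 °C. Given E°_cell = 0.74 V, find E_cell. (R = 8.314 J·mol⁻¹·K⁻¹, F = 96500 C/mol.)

0.695 V

Balancing electrons gives n = 2; the reaction quotient is Q = [Cd²⁺]/[Cu²⁺] = 17.6.
E = E° − (RT/nF) ln Q = 0.74 − (8.314×363)/(2×96500) × (2.866) = 0.740 − 0.045 = 0.695 V.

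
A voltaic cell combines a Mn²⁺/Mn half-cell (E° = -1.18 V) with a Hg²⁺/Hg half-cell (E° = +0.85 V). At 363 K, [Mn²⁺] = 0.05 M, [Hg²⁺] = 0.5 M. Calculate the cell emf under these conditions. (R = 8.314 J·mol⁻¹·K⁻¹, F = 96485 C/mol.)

The Hg²⁺/Hg couple has the higher reduction potential and acts as the cathode, so E°_cell = +0.85 − (-1.18) = 2.03 V.
Balancing electrons gives n = 2; the reaction quotient is Q = [Mn²⁺]/[Hg²⁺] = 0.100.
E = E° − (RT/nF) ln Q = 2.03 − (8.314×363)/(2×96485) × (-2.303) = 2.030 + 0.036 = 2.066 V.

2.07 V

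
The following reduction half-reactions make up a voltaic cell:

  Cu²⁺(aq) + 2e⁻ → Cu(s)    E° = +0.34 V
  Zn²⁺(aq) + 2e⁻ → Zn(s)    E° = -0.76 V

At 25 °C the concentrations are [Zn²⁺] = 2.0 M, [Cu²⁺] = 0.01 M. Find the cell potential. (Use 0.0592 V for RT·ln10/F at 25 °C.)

The Cu²⁺/Cu couple has the higher reduction potential and acts as the cathode, so E°_cell = +0.34 − (-0.76) = 1.10 V.
Balancing electrons gives n = 2; the reaction quotient is Q = [Zn²⁺]/[Cu²⁺] = 200.
At 25 °C, E = E° − (0.0592/n) log Q = 1.10 − (0.0592/2)(2.301) = 1.100 − 0.068 = 1.032 V.

1.03 V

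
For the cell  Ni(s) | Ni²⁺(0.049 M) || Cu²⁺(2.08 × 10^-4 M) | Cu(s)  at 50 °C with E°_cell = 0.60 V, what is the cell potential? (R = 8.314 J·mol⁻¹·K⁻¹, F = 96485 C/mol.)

0.524 V

Balancing electrons gives n = 2; the reaction quotient is Q = [Ni²⁺]/[Cu²⁺] = 236.
E = E° − (RT/nF) ln Q = 0.60 − (8.314×323)/(2×96485) × (5.462) = 0.600 − 0.076 = 0.524 V.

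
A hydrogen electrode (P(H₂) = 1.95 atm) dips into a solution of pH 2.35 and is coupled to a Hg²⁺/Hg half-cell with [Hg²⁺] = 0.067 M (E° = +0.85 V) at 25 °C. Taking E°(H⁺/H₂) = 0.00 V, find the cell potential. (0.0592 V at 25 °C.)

The Hg²⁺/Hg couple is the cathode, so E°_cell = 0.85 V; n = 2.
[H⁺] = 10^(−2.35) = 0.0045 M, and Q = [H⁺]^2 / ([Hg²⁺]·P(H₂)) = 1.53 × 10^-4.
E = E° − (0.0592/2) log Q = 0.85 − (0.0592/2)(-3.816) = 0.963 V.

0.96 V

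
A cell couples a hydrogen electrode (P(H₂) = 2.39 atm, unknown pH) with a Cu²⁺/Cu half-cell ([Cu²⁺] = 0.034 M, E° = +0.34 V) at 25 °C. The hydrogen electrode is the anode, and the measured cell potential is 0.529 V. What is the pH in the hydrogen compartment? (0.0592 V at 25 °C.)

pH = 3.74

E°_cell = 0.34 V and n = 2.
log Q = n(E° − E)/0.0592 = 2×(0.34 − 0.529)/0.0592 = -6.385.
With Q = [H⁺]^2 / ([Cu²⁺]·P(H₂)), solving for [H⁺] gives log[H⁺] = -3.738, so pH = 3.74.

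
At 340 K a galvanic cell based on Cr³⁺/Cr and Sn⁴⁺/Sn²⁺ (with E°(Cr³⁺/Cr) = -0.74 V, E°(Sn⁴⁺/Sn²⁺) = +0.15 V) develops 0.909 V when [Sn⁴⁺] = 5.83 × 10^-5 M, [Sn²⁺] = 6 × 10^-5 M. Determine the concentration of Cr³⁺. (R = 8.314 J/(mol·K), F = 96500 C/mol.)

From the Nernst equation, ln Q = nF(E° − E)/RT = 6×96500×(0.89 − 0.909)/(8.314×340) = -3.892, so Q = 0.0204.
With Q = [Cr³⁺]^2·[Sn²⁺]^3/[Sn⁴⁺]^3 and the known concentrations, [Cr³⁺]^2 in the numerator gives [Cr³⁺] = 0.14 M.

0.14 M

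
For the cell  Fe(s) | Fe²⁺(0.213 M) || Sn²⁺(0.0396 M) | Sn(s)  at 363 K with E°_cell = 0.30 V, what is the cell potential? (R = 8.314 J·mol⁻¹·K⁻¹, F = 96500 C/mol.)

Balancing electrons gives n = 2; the reaction quotient is Q = [Fe²⁺]/[Sn²⁺] = 5.38.
E = E° − (RT/nF) ln Q = 0.30 − (8.314×363)/(2×96500) × (1.682) = 0.300 − 0.026 = 0.274 V.

0.274 V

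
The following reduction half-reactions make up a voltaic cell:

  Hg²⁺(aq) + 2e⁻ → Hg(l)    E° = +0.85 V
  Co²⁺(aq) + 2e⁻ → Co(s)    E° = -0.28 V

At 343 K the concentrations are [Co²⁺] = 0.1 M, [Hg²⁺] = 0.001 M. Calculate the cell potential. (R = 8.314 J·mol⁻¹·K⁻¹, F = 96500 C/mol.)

The Hg²⁺/Hg couple has the higher reduction potential and acts as the cathode, so E°_cell = +0.85 − (-0.28) = 1.13 V.
Balancing electrons gives n = 2; the reaction quotient is Q = [Co²⁺]/[Hg²⁺] = 100.
E = E° − (RT/nF) ln Q = 1.13 − (8.314×343)/(2×96500) × (4.605) = 1.130 − 0.068 = 1.062 V.

1.06 V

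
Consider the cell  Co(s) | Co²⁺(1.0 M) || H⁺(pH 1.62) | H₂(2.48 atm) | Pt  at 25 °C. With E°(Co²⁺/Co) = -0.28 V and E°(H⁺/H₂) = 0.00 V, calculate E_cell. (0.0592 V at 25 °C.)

The hydrogen couple is the cathode, so E°_cell = 0.28 V; n = 2.
[H⁺] = 10^(−1.62) = 0.024 M, and Q = [Co²⁺]·P(H₂) / [H⁺]^2 = 4310.
E = E° − (0.0592/2) log Q = 0.28 − (0.0592/2)(3.634) = 0.172 V.

0.17 V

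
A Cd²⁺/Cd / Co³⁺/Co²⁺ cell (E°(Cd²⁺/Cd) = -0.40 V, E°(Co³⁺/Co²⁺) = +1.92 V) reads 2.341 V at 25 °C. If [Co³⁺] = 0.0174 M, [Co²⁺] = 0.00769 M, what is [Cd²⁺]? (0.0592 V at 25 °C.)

From the Nernst equation, log Q = n(E° − E)/0.0592 = 2(2.32 − 2.341)/0.0592 = -0.709, so Q = 0.195.
With Q = [Cd²⁺]·[Co²⁺]^2/[Co³⁺]^2 and the known concentrations, [Cd²⁺] in the numerator gives [Cd²⁺] = 1.0 M.

1.0 M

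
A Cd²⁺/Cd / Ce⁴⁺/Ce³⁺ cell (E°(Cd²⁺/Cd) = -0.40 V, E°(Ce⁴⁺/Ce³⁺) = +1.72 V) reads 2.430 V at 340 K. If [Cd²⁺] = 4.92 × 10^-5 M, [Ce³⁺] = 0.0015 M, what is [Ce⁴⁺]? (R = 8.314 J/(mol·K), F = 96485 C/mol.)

0.41 M

From the Nernst equation, ln Q = nF(E° − E)/RT = 2×96485×(2.12 − 2.430)/(8.314×340) = -21.162, so Q = 6.45 × 10^-10.
With Q = [Cd²⁺]·[Ce³⁺]^2/[Ce⁴⁺]^2 and the known concentrations, [Ce⁴⁺]^2 in the denominator gives [Ce⁴⁺] = 0.41 M.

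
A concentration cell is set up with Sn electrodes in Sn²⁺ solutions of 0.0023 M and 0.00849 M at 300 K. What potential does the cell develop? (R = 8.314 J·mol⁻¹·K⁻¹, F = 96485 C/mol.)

Both half-cells are Sn²⁺/Sn, so E°_cell = 0. The concentrated side is the cathode; the cell reaction moves Sn²⁺ from high to low concentration with n = 2.
Q = [Sn²⁺]_dilute/[Sn²⁺]_conc = 0.0023/0.00849 = 0.271.
E = 0 − (RT/nF) ln Q = −((8.314×300)/(2×96485))(-1.306) = 0.0169 V.

0.017 V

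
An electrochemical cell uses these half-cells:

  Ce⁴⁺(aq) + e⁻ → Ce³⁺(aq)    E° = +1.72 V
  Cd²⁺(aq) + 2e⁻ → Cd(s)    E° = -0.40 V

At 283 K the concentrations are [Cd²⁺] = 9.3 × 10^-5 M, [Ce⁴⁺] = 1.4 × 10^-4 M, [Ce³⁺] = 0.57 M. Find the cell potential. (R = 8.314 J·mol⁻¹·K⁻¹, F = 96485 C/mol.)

2.03 V

The Ce⁴⁺/Ce³⁺ couple has the higher reduction potential and acts as the cathode, so E°_cell = +1.72 − (-0.40) = 2.12 V.
Balancing electrons gives n = 2; the reaction quotient is Q = [Cd²⁺]·[Ce³⁺]^2/[Ce⁴⁺]^2 = 1540.
E = E° − (RT/nF) ln Q = 2.12 − (8.314×283)/(2×96485) × (7.341) = 2.120 − 0.090 = 2.030 V.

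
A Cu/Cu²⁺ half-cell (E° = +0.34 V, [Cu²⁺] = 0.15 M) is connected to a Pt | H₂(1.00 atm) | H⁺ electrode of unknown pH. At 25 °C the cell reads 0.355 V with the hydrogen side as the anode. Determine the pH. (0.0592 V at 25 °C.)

pH = 0.67

E°_cell = 0.34 V and n = 2.
log Q = n(E° − E)/0.0592 = 2×(0.34 − 0.355)/0.0592 = -0.507.
With Q = [H⁺]^2 / ([Cu²⁺]·P(H₂)), solving for [H⁺] gives log[H⁺] = -0.665, so pH = 0.67.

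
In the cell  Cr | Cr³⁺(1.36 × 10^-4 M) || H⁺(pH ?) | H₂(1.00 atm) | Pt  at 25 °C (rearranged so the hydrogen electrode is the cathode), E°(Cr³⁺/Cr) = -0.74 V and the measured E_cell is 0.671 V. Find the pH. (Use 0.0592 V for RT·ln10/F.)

pH = 2.45

E°_cell = 0.74 V and n = 6.
log Q = n(E° − E)/0.0592 = 6×(0.74 − 0.671)/0.0592 = 6.993.
With Q = [Cr³⁺]^2·P(H₂)^3 / [H⁺]^6, solving for [H⁺] gives log[H⁺] = -2.454, so pH = 2.45.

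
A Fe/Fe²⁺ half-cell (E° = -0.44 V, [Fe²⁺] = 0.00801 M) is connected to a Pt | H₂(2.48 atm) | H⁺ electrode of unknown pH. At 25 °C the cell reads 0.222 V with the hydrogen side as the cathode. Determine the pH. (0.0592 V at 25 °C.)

pH = 4.53

E°_cell = 0.44 V and n = 2.
log Q = n(E° − E)/0.0592 = 2×(0.44 − 0.222)/0.0592 = 7.365.
With Q = [Fe²⁺]·P(H₂) / [H⁺]^2, solving for [H⁺] gives log[H⁺] = -4.533, so pH = 4.53.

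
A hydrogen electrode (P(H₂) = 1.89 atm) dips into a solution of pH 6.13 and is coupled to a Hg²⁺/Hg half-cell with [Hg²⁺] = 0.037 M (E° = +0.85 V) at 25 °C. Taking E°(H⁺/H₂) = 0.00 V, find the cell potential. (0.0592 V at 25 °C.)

1.18 V

The Hg²⁺/Hg couple is the cathode, so E°_cell = 0.85 V; n = 2.
[H⁺] = 10^(−6.13) = 7.4 × 10^-7 M, and Q = [H⁺]^2 / ([Hg²⁺]·P(H₂)) = 7.86 × 10^-12.
E = E° − (0.0592/2) log Q = 0.85 − (0.0592/2)(-11.105) = 1.179 V.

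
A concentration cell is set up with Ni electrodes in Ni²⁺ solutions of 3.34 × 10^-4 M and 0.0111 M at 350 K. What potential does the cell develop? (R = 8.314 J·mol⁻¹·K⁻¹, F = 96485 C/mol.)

0.053 V

Both half-cells are Ni²⁺/Ni, so E°_cell = 0. The concentrated side is the cathode; the cell reaction moves Ni²⁺ from high to low concentration with n = 2.
Q = [Ni²⁺]_dilute/[Ni²⁺]_conc = 3.34 × 10^-4/0.0111 = 0.0301.
E = 0 − (RT/nF) ln Q = −((8.314×350)/(2×96485))(-3.504) = 0.0528 V.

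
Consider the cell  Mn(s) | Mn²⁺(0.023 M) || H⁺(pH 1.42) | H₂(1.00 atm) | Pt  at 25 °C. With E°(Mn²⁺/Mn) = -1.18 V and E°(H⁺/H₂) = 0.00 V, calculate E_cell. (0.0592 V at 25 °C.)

The hydrogen couple is the cathode, so E°_cell = 1.18 V; n = 2.
[H⁺] = 10^(−1.42) = 0.038 M, and Q = [Mn²⁺]·P(H₂) / [H⁺]^2 = 15.9.
E = E° − (0.0592/2) log Q = 1.18 − (0.0592/2)(1.202) = 1.144 V.

1.14 V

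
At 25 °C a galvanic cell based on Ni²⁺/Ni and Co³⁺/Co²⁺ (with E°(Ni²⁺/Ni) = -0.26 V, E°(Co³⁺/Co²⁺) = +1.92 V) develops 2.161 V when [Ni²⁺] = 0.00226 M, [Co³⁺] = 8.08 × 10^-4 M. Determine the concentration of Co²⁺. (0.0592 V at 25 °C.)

0.036 M

From the Nernst equation, log Q = n(E° − E)/0.0592 = 2(2.18 − 2.161)/0.0592 = 0.642, so Q = 4.38.
With Q = [Ni²⁺]·[Co²⁺]^2/[Co³⁺]^2 and the known concentrations, [Co²⁺]^2 in the numerator gives [Co²⁺] = 0.036 M.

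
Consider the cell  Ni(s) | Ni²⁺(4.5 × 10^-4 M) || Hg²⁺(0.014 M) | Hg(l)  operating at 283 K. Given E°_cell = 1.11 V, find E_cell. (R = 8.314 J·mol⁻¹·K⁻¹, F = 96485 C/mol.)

1.15 V

Balancing electrons gives n = 2; the reaction quotient is Q = [Ni²⁺]/[Hg²⁺] = 0.0321.
E = E° − (RT/nF) ln Q = 1.11 − (8.314×283)/(2×96485) × (-3.438) = 1.110 + 0.042 = 1.152 V.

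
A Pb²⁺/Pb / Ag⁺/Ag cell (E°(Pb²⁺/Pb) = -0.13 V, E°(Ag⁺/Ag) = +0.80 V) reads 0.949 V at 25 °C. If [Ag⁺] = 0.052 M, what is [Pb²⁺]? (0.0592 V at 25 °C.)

6.2 × 10^-4 M

From the Nernst equation, log Q = n(E° − E)/0.0592 = 2(0.93 − 0.949)/0.0592 = -0.642, so Q = 0.228.
With Q = [Pb²⁺]/[Ag⁺]^2 and the known concentrations, [Pb²⁺] in the numerator gives [Pb²⁺] = 6.2 × 10^-4 M.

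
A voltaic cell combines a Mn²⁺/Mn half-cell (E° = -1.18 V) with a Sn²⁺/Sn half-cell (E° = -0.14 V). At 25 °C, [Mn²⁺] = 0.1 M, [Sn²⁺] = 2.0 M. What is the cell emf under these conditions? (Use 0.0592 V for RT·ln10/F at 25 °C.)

The Sn²⁺/Sn couple has the higher reduction potential and acts as the cathode, so E°_cell = -0.14 − (-1.18) = 1.04 V.
Balancing electrons gives n = 2; the reaction quotient is Q = [Mn²⁺]/[Sn²⁺] = 0.0500.
At 25 °C, E = E° − (0.0592/n) log Q = 1.04 − (0.0592/2)(-1.301) = 1.040 + 0.039 = 1.079 V.

1.08 V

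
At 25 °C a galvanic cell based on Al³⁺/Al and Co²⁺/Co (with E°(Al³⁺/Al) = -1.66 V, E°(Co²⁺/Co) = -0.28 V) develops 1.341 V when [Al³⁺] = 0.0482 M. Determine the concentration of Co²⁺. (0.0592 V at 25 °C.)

From the Nernst equation, log Q = n(E° − E)/0.0592 = 6(1.38 − 1.341)/0.0592 = 3.953, so Q = 8970.
With Q = [Al³⁺]^2/[Co²⁺]^3 and the known concentrations, [Co²⁺]^3 in the denominator gives [Co²⁺] = 0.0064 M.

0.0064 M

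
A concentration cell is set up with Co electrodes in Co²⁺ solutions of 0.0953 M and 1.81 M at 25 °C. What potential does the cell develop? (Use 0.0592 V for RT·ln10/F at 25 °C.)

Both half-cells are Co²⁺/Co, so E°_cell = 0. The concentrated side is the cathode; the cell reaction moves Co²⁺ from high to low concentration with n = 2.
Q = [Co²⁺]_dilute/[Co²⁺]_conc = 0.0953/1.81 = 0.0527.
E = 0 − (0.0592/2) log Q = −(0.0592/2)(-1.279) = 0.0379 V.

0.038 V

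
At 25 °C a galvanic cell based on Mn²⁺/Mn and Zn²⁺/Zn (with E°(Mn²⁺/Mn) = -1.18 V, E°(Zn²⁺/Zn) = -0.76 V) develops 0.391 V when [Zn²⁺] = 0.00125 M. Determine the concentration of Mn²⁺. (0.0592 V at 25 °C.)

From the Nernst equation, log Q = n(E° − E)/0.0592 = 2(0.42 − 0.391)/0.0592 = 0.980, so Q = 9.54.
With Q = [Mn²⁺]/[Zn²⁺] and the known concentrations, [Mn²⁺] in the numerator gives [Mn²⁺] = 0.012 M.

0.012 M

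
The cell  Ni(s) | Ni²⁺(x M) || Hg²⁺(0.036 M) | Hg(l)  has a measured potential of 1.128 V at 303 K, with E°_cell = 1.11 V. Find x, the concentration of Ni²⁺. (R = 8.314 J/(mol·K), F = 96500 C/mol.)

From the Nernst equation, ln Q = nF(E° − E)/RT = 2×96500×(1.11 − 1.128)/(8.314×303) = -1.379, so Q = 0.252.
With Q = [Ni²⁺]/[Hg²⁺] and the known concentrations, [Ni²⁺] in the numerator gives [Ni²⁺] = 0.0091 M.

0.0091 M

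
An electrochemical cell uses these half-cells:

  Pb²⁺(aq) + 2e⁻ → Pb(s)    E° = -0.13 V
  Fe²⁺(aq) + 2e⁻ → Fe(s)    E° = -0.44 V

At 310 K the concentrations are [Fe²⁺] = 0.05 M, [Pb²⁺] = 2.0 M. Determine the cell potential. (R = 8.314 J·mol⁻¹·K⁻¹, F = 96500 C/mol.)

0.359 V

The Pb²⁺/Pb couple has the higher reduction potential and acts as the cathode, so E°_cell = -0.13 − (-0.44) = 0.31 V.
Balancing electrons gives n = 2; the reaction quotient is Q = [Fe²⁺]/[Pb²⁺] = 0.0250.
E = E° − (RT/nF) ln Q = 0.31 − (8.314×310)/(2×96500) × (-3.689) = 0.310 + 0.049 = 0.359 V.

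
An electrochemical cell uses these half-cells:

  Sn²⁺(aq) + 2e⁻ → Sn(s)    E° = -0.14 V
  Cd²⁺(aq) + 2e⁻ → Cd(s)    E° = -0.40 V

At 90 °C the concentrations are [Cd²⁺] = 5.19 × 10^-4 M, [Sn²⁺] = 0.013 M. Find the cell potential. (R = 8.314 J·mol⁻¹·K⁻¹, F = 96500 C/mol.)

The Sn²⁺/Sn couple has the higher reduction potential and acts as the cathode, so E°_cell = -0.14 − (-0.40) = 0.26 V.
Balancing electrons gives n = 2; the reaction quotient is Q = [Cd²⁺]/[Sn²⁺] = 0.0399.
E = E° − (RT/nF) ln Q = 0.26 − (8.314×363)/(2×96500) × (-3.221) = 0.260 + 0.050 = 0.310 V.

0.310 V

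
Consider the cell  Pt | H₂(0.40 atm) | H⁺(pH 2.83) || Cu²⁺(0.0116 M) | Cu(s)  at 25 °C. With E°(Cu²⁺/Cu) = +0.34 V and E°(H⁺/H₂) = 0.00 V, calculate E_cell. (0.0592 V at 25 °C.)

The Cu²⁺/Cu couple is the cathode, so E°_cell = 0.34 V; n = 2.
[H⁺] = 10^(−2.83) = 0.0015 M, and Q = [H⁺]^2 / ([Cu²⁺]·P(H₂)) = 4.72 × 10^-4.
E = E° − (0.0592/2) log Q = 0.34 − (0.0592/2)(-3.327) = 0.438 V.

0.44 V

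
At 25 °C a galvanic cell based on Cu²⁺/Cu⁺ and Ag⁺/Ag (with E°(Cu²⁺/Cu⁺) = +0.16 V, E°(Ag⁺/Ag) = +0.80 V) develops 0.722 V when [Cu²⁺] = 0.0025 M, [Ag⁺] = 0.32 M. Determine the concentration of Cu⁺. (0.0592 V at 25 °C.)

From the Nernst equation, log Q = n(E° − E)/0.0592 = 1(0.64 − 0.722)/0.0592 = -1.385, so Q = 0.0412.
With Q = [Cu²⁺]/([Cu⁺]·[Ag⁺]) and the known concentrations, [Cu⁺] in the denominator gives [Cu⁺] = 0.19 M.

0.19 M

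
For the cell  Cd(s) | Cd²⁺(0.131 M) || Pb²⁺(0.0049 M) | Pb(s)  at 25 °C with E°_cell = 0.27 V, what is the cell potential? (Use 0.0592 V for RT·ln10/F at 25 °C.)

Balancing electrons gives n = 2; the reaction quotient is Q = [Cd²⁺]/[Pb²⁺] = 26.7.
At 25 °C, E = E° − (0.0592/n) log Q = 0.27 − (0.0592/2)(1.427) = 0.270 − 0.042 = 0.228 V.

0.228 V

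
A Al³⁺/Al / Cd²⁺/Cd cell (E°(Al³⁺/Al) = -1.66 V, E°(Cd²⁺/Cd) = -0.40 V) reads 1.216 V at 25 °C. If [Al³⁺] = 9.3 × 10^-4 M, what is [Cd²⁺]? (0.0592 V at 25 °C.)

From the Nernst equation, log Q = n(E° − E)/0.0592 = 6(1.26 − 1.216)/0.0592 = 4.459, so Q = 2.88 × 10^4.
With Q = [Al³⁺]^2/[Cd²⁺]^3 and the known concentrations, [Cd²⁺]^3 in the denominator gives [Cd²⁺] = 3.1 × 10^-4 M.

3.1 × 10^-4 M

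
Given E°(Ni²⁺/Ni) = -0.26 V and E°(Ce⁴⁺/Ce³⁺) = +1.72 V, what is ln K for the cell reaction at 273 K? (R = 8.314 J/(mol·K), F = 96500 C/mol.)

E°_cell = +1.72 − (-0.26) = 1.98 V, with n = 2 electrons transferred.
At equilibrium E = 0, so the Nernst equation gives ln K = nFE°/RT = (2)(96500)(1.98)/((8.314)(273)) = 168.36.

ln K = 168.4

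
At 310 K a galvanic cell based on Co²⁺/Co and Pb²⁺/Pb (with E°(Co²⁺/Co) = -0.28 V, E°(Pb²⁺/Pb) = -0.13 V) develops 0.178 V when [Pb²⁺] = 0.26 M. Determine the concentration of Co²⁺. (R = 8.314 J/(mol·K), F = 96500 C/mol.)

From the Nernst equation, ln Q = nF(E° − E)/RT = 2×96500×(0.15 − 0.178)/(8.314×310) = -2.097, so Q = 0.123.
With Q = [Co²⁺]/[Pb²⁺] and the known concentrations, [Co²⁺] in the numerator gives [Co²⁺] = 0.032 M.

0.032 M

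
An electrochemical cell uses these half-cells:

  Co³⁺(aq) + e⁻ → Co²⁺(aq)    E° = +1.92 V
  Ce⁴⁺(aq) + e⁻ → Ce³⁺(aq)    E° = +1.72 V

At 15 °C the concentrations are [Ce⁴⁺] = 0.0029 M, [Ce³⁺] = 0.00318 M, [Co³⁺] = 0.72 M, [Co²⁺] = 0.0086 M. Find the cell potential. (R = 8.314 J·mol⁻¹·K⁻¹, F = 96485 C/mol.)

0.312 V

The Co³⁺/Co²⁺ couple has the higher reduction potential and acts as the cathode, so E°_cell = +1.92 − (+1.72) = 0.20 V.
Balancing electrons gives n = 1; the reaction quotient is Q = [Ce⁴⁺]·[Co²⁺]/([Ce³⁺]·[Co³⁺]) = 0.0109.
E = E° − (RT/nF) ln Q = 0.20 − (8.314×288)/(1×96485) × (-4.520) = 0.200 + 0.112 = 0.312 V.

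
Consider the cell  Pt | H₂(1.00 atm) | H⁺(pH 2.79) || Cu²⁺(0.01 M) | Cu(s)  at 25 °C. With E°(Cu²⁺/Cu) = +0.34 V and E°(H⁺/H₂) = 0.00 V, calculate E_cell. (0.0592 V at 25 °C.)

The Cu²⁺/Cu couple is the cathode, so E°_cell = 0.34 V; n = 2.
[H⁺] = 10^(−2.79) = 0.0016 M, and Q = [H⁺]^2 / ([Cu²⁺]·P(H₂)) = 2.63 × 10^-4.
E = E° − (0.0592/2) log Q = 0.34 − (0.0592/2)(-3.580) = 0.446 V.

0.45 V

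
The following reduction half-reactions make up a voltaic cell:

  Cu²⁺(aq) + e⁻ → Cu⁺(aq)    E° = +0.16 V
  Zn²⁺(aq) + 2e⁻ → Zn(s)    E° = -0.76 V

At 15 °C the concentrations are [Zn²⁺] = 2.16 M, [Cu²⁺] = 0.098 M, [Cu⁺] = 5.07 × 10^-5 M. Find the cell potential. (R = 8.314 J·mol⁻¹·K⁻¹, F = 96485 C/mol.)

The Cu²⁺/Cu⁺ couple has the higher reduction potential and acts as the cathode, so E°_cell = +0.16 − (-0.76) = 0.92 V.
Balancing electrons gives n = 2; the reaction quotient is Q = [Zn²⁺]·[Cu⁺]^2/[Cu²⁺]^2 = 5.78 × 10^-7.
E = E° − (RT/nF) ln Q = 0.92 − (8.314×288)/(2×96485) × (-14.363) = 0.920 + 0.178 = 1.098 V.

1.10 V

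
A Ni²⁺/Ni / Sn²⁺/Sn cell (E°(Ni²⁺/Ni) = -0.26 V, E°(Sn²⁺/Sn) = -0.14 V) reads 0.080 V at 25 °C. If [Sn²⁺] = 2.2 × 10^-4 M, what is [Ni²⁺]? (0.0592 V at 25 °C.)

0.0049 M

From the Nernst equation, log Q = n(E° − E)/0.0592 = 2(0.12 − 0.080)/0.0592 = 1.351, so Q = 22.5.
With Q = [Ni²⁺]/[Sn²⁺] and the known concentrations, [Ni²⁺] in the numerator gives [Ni²⁺] = 0.0049 M.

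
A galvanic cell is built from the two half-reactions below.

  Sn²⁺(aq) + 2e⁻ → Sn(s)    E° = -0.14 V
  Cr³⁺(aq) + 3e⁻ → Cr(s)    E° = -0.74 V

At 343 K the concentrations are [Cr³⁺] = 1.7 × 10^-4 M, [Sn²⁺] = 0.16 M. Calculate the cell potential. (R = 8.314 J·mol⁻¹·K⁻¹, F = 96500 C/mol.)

0.658 V

The Sn²⁺/Sn couple has the higher reduction potential and acts as the cathode, so E°_cell = -0.14 − (-0.74) = 0.60 V.
Balancing electrons gives n = 6; the reaction quotient is Q = [Cr³⁺]^2/[Sn²⁺]^3 = 7.06 × 10^-6.
E = E° − (RT/nF) ln Q = 0.60 − (8.314×343)/(6×96500) × (-11.862) = 0.600 + 0.058 = 0.658 V.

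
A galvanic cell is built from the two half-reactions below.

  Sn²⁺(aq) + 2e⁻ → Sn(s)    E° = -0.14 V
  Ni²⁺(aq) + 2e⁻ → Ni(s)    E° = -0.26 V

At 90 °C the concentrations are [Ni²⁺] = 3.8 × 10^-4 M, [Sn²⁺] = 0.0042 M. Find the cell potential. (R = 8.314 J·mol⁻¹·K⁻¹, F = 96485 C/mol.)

The Sn²⁺/Sn couple has the higher reduction potential and acts as the cathode, so E°_cell = -0.14 − (-0.26) = 0.12 V.
Balancing electrons gives n = 2; the reaction quotient is Q = [Ni²⁺]/[Sn²⁺] = 0.0905.
E = E° − (RT/nF) ln Q = 0.12 − (8.314×363)/(2×96485) × (-2.403) = 0.120 + 0.038 = 0.158 V.

0.158 V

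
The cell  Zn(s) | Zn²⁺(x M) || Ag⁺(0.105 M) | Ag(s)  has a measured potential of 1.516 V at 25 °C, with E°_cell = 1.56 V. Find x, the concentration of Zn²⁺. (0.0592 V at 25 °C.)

From the Nernst equation, log Q = n(E° − E)/0.0592 = 2(1.56 − 1.516)/0.0592 = 1.486, so Q = 30.7.
With Q = [Zn²⁺]/[Ag⁺]^2 and the known concentrations, [Zn²⁺] in the numerator gives [Zn²⁺] = 0.34 M.

0.34 M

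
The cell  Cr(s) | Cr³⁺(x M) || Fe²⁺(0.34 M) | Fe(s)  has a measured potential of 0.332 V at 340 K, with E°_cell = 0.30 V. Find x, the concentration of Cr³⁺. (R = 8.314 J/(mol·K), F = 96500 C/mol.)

0.0075 M

From the Nernst equation, ln Q = nF(E° − E)/RT = 6×96500×(0.30 − 0.332)/(8.314×340) = -6.555, so Q = 0.00142.
With Q = [Cr³⁺]^2/[Fe²⁺]^3 and the known concentrations, [Cr³⁺]^2 in the numerator gives [Cr³⁺] = 0.0075 M.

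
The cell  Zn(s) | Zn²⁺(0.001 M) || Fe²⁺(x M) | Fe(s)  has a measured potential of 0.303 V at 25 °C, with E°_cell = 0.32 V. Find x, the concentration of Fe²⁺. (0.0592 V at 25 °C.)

2.7 × 10^-4 M

From the Nernst equation, log Q = n(E° − E)/0.0592 = 2(0.32 − 0.303)/0.0592 = 0.574, so Q = 3.75.
With Q = [Zn²⁺]/[Fe²⁺] and the known concentrations, [Fe²⁺] in the denominator gives [Fe²⁺] = 2.7 × 10^-4 M.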